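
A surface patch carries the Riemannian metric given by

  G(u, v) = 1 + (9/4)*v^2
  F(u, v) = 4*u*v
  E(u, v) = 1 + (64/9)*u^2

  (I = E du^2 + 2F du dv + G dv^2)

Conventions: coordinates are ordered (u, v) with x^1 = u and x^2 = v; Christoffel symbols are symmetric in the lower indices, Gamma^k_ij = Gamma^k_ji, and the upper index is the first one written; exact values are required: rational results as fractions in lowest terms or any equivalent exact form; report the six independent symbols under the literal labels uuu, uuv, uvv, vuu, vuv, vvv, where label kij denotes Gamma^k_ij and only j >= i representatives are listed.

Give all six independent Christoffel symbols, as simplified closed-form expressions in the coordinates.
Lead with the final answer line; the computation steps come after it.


Answer: Gamma_uuu = 256*u/(256*u^2 + 81*v^2 + 36), Gamma_uuv = 0, Gamma_uvv = 144*u/(256*u^2 + 81*v^2 + 36), Gamma_vuu = 144*v/(256*u^2 + 81*v^2 + 36), Gamma_vuv = 0, Gamma_vvv = 81*v/(256*u^2 + 81*v^2 + 36)

E = 1 + (64/9)*u^2; F = 4*u*v; G = 1 + (9/4)*v^2
Gamma^k_ij = (1/2) g^{kl} (d_i g_jl + d_j g_il - d_l g_ij), with g^inv = (1/(EG-F^2)) [[G, -F], [-F, E]]
first partials: E_u = (128/9)*u, E_v = 0, F_u = 4*v, F_v = 4*u, G_u = 0, G_v = (9/2)*v
D = EG - F^2 = 1 + (9/4)*v^2 + (64/9)*u^2
expanded: Gamma^u_uu = (G E_u - 2F F_u + F E_v)/(2D), Gamma^u_uv = (G E_v - F G_u)/(2D), Gamma^u_vv = (2G F_v - G G_u - F G_v)/(2D), Gamma^v_uu = (2E F_u - E E_v - F E_u)/(2D), Gamma^v_uv = (E G_u - F E_v)/(2D), Gamma^v_vv = (E G_v - 2F F_v + F G_u)/(2D); substitute and cancel common factors


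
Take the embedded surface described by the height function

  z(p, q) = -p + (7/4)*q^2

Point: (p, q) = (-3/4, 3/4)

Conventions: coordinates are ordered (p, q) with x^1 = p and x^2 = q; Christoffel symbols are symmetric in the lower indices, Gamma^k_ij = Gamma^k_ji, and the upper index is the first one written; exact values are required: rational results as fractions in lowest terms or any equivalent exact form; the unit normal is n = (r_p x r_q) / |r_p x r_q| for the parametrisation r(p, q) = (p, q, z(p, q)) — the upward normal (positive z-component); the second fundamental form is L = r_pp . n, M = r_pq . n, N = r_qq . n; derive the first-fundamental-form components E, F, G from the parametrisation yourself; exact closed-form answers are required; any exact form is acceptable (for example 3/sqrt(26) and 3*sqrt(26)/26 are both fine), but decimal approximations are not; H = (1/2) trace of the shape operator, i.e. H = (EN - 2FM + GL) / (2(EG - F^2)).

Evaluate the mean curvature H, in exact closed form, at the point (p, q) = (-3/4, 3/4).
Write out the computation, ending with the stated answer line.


z_p = -1, z_q = 21/8, z_pp = 0, z_pq = 0, z_qq = 7/2
E = 2, F = -21/8, G = 505/64; answer radicand W^2 = 569/64
unnormalised second-form numerators: l = 0, m = 0, n = 7/2; L = l/sqrt(569/64), and similarly M = m/sqrt(W^2), N = n/sqrt(W^2)
H = (E*n - 2*F*m + G*l) / (2*(EG - F^2)*sqrt(W^2)); E*n - 2*F*m + G*l = 7, EG - F^2 = 569/64, so H = (224/569)/sqrt(569/64)

Answer: H = 1792*sqrt(569)/323761


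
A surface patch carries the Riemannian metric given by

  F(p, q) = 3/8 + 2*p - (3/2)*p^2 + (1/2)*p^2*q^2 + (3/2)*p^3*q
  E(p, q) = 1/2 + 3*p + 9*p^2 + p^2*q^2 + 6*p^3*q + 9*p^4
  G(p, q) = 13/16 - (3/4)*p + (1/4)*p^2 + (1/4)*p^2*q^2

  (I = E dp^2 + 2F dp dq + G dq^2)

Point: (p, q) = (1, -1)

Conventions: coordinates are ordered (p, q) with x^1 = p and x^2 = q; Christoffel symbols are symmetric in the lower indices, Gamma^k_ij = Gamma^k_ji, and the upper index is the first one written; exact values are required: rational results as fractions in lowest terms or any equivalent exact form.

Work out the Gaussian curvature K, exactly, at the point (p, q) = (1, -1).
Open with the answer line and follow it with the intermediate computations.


Answer: K = -75184/351649

E = 33/2, F = -1/8, G = 9/16, EG - F^2 = 593/64 at the point
E_p = 41, E_q = 4, F_p = -9/2, F_q = 1/2, G_p = 1/4, G_q = -1/2
E_qq = 2, F_pq = 5/2, G_pp = 1
Brioschi: K = (det M1 - det M2) / (EG - F^2)^2 with the standard first/second-derivative matrices M1, M2.
M1 = [[-E_qq/2 + F_pq - G_pp/2, E_p/2, F_p - E_q/2], [F_q - G_p/2, E, F], [G_q/2, F, G]] = [[1, 41/2, -13/2], [3/8, 33/2, -1/8], [-1/4, -1/8, 9/16]]; det M1 = -5357/256
M2 = [[0, E_q/2, G_p/2], [E_q/2, E, F], [G_p/2, F, G]] = [[0, 2, 1/8], [2, 33/2, -1/8], [1/8, -1/8, 9/16]]; det M2 = -329/128
det M1 - det M2 = -4699/256; K = -4699/256 / (593/64)^2 = -75184/351649


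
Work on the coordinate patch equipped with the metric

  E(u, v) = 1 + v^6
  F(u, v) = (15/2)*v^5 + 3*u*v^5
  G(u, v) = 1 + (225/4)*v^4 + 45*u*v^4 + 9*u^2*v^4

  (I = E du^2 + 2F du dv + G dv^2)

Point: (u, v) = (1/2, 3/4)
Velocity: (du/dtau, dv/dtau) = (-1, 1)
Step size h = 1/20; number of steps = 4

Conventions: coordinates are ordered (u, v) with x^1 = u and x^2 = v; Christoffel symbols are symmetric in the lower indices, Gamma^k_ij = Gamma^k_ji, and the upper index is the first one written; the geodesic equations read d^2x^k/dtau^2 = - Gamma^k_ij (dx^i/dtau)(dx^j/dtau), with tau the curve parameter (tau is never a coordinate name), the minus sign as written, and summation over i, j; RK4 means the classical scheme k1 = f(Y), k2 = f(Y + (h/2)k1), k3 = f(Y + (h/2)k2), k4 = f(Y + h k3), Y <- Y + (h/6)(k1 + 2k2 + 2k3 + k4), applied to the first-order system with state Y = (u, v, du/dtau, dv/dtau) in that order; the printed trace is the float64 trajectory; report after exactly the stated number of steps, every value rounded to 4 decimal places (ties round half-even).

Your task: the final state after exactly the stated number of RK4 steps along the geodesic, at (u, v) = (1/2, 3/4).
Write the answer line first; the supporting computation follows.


Answer: u = 0.2975, v = 0.9228, du/dtau = -1.0220, dv/dtau = 0.7672

f(Y) = (du/dtau, dv/dtau, -Gamma^u_ij Y'^i Y'^j, -Gamma^v_ij Y'^i Y'^j) with the Gammas evaluated at the stage position; h = 0.050000; intermediate values shown to 6 dp
step 0: u = 0.5000, v = 0.7500, du/dtau = -1.0000, dv/dtau = 1.0000
step 1:
  k1: at (u, v) = (0.500000, 0.750000), (du/dtau, dv/dtau) = (-1.000000, 1.000000); Gamma_uuu = 0.000000, Gamma_uuv = 0.026557, Gamma_uvv = 0.212457, Gamma_vuu = 0.000000, Gamma_vuv = 0.318686, Gamma_vvv = 2.549485; k1 = (-1.000000, 1.000000, -0.159343, -1.912114)
  k2: at (u, v) = (0.475000, 0.775000), (du/dtau, dv/dtau) = (-1.003984, 0.952197); Gamma_uuu = 0.000000, Gamma_uuv = 0.028003, Gamma_uvv = 0.214987, Gamma_vuu = 0.000000, Gamma_vuv = 0.322481, Gamma_vvv = 2.475819; k2 = (-1.003984, 0.952197, -0.141384, -1.628197)
  k3: at (u, v) = (0.474900, 0.773805), (du/dtau, dv/dtau) = (-1.003535, 0.959295); Gamma_uuu = 0.000000, Gamma_uuv = 0.027956, Gamma_uvv = 0.214954, Gamma_vuu = 0.000000, Gamma_vuv = 0.322431, Gamma_vvv = 2.479178; k3 = (-1.003535, 0.959295, -0.143985, -1.660657)
  k4: at (u, v) = (0.449823, 0.797965), (du/dtau, dv/dtau) = (-1.007199, 0.916967); Gamma_uuu = 0.000000, Gamma_uuv = 0.029403, Gamma_uvv = 0.217388, Gamma_vuu = 0.000000, Gamma_vuv = 0.326082, Gamma_vvv = 2.410847; k4 = (-1.007199, 0.916967, -0.128475, -1.424790)
  Y <- Y + (h/6)(k1 + 2k2 + 2k3 + k4): u = 0.4498, v = 0.7978, du/dtau = -1.0072, dv/dtau = 0.9174
step 2:
  k1: at (u, v) = (0.449815, 0.797833), (du/dtau, dv/dtau) = (-1.007155, 0.917378); Gamma_uuu = 0.000000, Gamma_uuv = 0.029398, Gamma_uvv = 0.217385, Gamma_vuu = 0.000000, Gamma_vuv = 0.326078, Gamma_vvv = 2.411202; k1 = (-1.007155, 0.917378, -0.128624, -1.426673)
  k2: at (u, v) = (0.424636, 0.820767), (du/dtau, dv/dtau) = (-1.010370, 0.881711); Gamma_uuu = 0.000000, Gamma_uuv = 0.030833, Gamma_uvv = 0.219736, Gamma_vuu = 0.000000, Gamma_vuv = 0.329604, Gamma_vvv = 2.348952; k2 = (-1.010370, 0.881711, -0.115890, -1.238852)
  k3: at (u, v) = (0.424555, 0.819876), (du/dtau, dv/dtau) = (-1.010052, 0.886407); Gamma_uuu = 0.000000, Gamma_uuv = 0.030798, Gamma_uvv = 0.219719, Gamma_vuu = 0.000000, Gamma_vuv = 0.329579, Gamma_vvv = 2.351262; k3 = (-1.010052, 0.886407, -0.117489, -1.257272)
  k4: at (u, v) = (0.399312, 0.842153), (du/dtau, dv/dtau) = (-1.013029, 0.854515); Gamma_uuu = 0.000000, Gamma_uuv = 0.032245, Gamma_uvv = 0.222024, Gamma_vuu = 0.000000, Gamma_vuv = 0.333036, Gamma_vvv = 2.293108; k4 = (-1.013029, 0.854515, -0.106295, -1.097833)
  Y <- Y + (h/6)(k1 + 2k2 + 2k3 + k4): u = 0.3993, v = 0.8421, du/dtau = -1.0130, dv/dtau = 0.8547
step 3:
  k1: at (u, v) = (0.399306, 0.842067), (du/dtau, dv/dtau) = (-1.013002, 0.854739); Gamma_uuu = 0.000000, Gamma_uuv = 0.032242, Gamma_uvv = 0.222022, Gamma_vuu = 0.000000, Gamma_vuv = 0.333033, Gamma_vvv = 2.293322; k1 = (-1.013002, 0.854739, -0.106371, -1.098736)
  k2: at (u, v) = (0.373981, 0.863436), (du/dtau, dv/dtau) = (-1.015661, 0.827270); Gamma_uuu = 0.000000, Gamma_uuv = 0.033692, Gamma_uvv = 0.224288, Gamma_vuu = 0.000000, Gamma_vuv = 0.336433, Gamma_vvv = 2.239660; k2 = (-1.015661, 0.827270, -0.096880, -0.967410)
  k3: at (u, v) = (0.373915, 0.862749), (du/dtau, dv/dtau) = (-1.015424, 0.830553); Gamma_uuu = 0.000000, Gamma_uuv = 0.033664, Gamma_uvv = 0.224280, Gamma_vuu = 0.000000, Gamma_vuv = 0.336420, Gamma_vvv = 2.241306; k3 = (-1.015424, 0.830553, -0.097930, -0.978646)
  k4: at (u, v) = (0.348535, 0.883595), (du/dtau, dv/dtau) = (-1.017898, 0.805806); Gamma_uuu = 0.000000, Gamma_uuv = 0.035134, Gamma_uvv = 0.226528, Gamma_vuu = 0.000000, Gamma_vuv = 0.339792, Gamma_vvv = 2.190841; k4 = (-1.017898, 0.805806, -0.089455, -0.865152)
  Y <- Y + (h/6)(k1 + 2k2 + 2k3 + k4): u = 0.3485, v = 0.8835, du/dtau = -1.0179, dv/dtau = 0.8059
step 4:
  k1: at (u, v) = (0.348531, 0.883536), (du/dtau, dv/dtau) = (-1.017881, 0.805939); Gamma_uuu = 0.000000, Gamma_uuv = 0.035131, Gamma_uvv = 0.226527, Gamma_vuu = 0.000000, Gamma_vuv = 0.339791, Gamma_vvv = 2.190979; k1 = (-1.017881, 0.805939, -0.089498, -0.865628)
  k2: at (u, v) = (0.323084, 0.903684), (du/dtau, dv/dtau) = (-1.020118, 0.784298); Gamma_uuu = 0.000000, Gamma_uuv = 0.036614, Gamma_uvv = 0.228762, Gamma_vuu = 0.000000, Gamma_vuv = 0.343143, Gamma_vvv = 2.143935; k2 = (-1.020118, 0.784298, -0.082129, -0.769704)
  k3: at (u, v) = (0.323028, 0.903143), (du/dtau, dv/dtau) = (-1.019934, 0.786696); Gamma_uuu = 0.000000, Gamma_uuv = 0.036592, Gamma_uvv = 0.228758, Gamma_vuu = 0.000000, Gamma_vuv = 0.343137, Gamma_vvv = 2.145141; k3 = (-1.019934, 0.786696, -0.082855, -0.776957)
  k4: at (u, v) = (0.297534, 0.922870), (du/dtau, dv/dtau) = (-1.022023, 0.767091); Gamma_uuu = 0.000000, Gamma_uuv = 0.038100, Gamma_uvv = 0.230991, Gamma_vuu = 0.000000, Gamma_vuv = 0.346487, Gamma_vvv = 2.100637; k4 = (-1.022023, 0.767091, -0.076181, -0.692794)
  Y <- Y + (h/6)(k1 + 2k2 + 2k3 + k4): u = 0.2975, v = 0.9228, du/dtau = -1.0220, dv/dtau = 0.7672


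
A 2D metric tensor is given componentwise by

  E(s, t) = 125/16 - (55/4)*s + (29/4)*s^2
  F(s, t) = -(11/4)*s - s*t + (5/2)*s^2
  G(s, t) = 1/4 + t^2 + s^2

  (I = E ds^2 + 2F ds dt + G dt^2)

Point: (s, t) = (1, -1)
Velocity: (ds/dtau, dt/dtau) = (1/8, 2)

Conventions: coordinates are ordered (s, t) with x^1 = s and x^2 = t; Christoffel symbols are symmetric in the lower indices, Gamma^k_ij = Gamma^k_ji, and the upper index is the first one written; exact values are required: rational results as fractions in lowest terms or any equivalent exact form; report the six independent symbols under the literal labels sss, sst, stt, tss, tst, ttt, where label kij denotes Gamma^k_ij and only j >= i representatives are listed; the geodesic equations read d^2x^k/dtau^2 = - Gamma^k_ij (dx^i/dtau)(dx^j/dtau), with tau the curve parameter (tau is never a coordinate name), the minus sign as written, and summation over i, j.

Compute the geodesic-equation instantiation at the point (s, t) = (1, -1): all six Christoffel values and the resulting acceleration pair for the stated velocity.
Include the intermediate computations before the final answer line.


E = 21/16, F = 3/4, G = 9/4 at the point
E_s = 3/4, E_t = 0, F_s = 13/4, F_t = -1, G_s = 2, G_t = -2
EG - F^2 = 153/64;  g^inv = (64/153) * [[9/4, -3/4], [-3/4, 21/16]]
first-kind symbols [ij,l] = (1/2)(d_i g_jl + d_j g_il - d_l g_ij): [ss,s] = E_s/2 = 3/8, [ss,t] = F_s - E_t/2 = 13/4, [st,s] = E_t/2 = 0, [st,t] = G_s/2 = 1, [tt,s] = F_t - G_s/2 = -2, [tt,t] = G_t/2 = -1
Gamma^s_ij = (G*[ij,s] - F*[ij,t])/(EG - F^2), Gamma^t_ij = (E*[ij,t] - F*[ij,s])/(EG - F^2)
Gamma_sss = -2/3, Gamma_sst = -16/51, Gamma_stt = -80/51, Gamma_tss = 5/3, Gamma_tst = 28/51, Gamma_ttt = 4/51
d^2s/dtau^2 = -(Gamma_sss*(1/8)^2 + 2*Gamma_sst*(1/8)*(2) + Gamma_stt*(2)^2) = 10513/1632
d^2t/dtau^2 = -(Gamma_tss*(1/8)^2 + 2*Gamma_tst*(1/8)*(2) + Gamma_ttt*(2)^2) = -2005/3264

Answer: Gamma_sss = -2/3, Gamma_sst = -16/51, Gamma_stt = -80/51, Gamma_tss = 5/3, Gamma_tst = 28/51, Gamma_ttt = 4/51; accelerations (d^2s/dtau^2, d^2t/dtau^2) = (10513/1632, -2005/3264)


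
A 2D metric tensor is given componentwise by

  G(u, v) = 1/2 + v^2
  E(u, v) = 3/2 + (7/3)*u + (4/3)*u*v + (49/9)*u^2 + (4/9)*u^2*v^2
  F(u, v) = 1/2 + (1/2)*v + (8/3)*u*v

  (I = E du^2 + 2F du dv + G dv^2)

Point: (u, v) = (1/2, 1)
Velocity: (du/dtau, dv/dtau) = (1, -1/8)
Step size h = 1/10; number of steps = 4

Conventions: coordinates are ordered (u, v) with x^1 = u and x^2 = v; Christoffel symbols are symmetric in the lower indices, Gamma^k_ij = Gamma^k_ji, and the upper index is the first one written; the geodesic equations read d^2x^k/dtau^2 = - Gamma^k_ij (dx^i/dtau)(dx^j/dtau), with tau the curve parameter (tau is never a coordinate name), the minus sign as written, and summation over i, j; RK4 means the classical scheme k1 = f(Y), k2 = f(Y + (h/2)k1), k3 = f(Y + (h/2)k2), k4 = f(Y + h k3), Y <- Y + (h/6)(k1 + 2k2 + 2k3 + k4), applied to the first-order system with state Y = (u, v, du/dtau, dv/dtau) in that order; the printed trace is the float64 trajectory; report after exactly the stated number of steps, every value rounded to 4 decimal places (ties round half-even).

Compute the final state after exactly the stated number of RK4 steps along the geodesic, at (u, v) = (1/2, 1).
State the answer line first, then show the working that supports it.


Answer: u = 0.8229, v = 1.0005, du/dtau = 0.6316, dv/dtau = 0.1966

f(Y) = (du/dtau, dv/dtau, -Gamma^u_ij Y'^i Y'^j, -Gamma^v_ij Y'^i Y'^j) with the Gammas evaluated at the stage position; h = 0.100000; intermediate values shown to 6 dp
step 0: u = 0.5000, v = 1.0000, du/dtau = 1.0000, dv/dtau = -0.1250
step 1:
  k1: at (u, v) = (0.500000, 1.000000), (du/dtau, dv/dtau) = (1.000000, -0.125000); Gamma_uuu = 1.123360, Gamma_uuv = 0.377953, Gamma_uvv = 0.236220, Gamma_vuu = -0.265967, Gamma_vuv = -0.587927, Gamma_vvv = 0.299213; k1 = (1.000000, -0.125000, -1.032562, 0.114310)
  k2: at (u, v) = (0.550000, 0.993750), (du/dtau, dv/dtau) = (0.948372, -0.119285); Gamma_uuu = 1.222081, Gamma_uuv = 0.402735, Gamma_uvv = 0.263264, Gamma_vuu = -0.571222, Gamma_vuv = -0.664495, Gamma_vvv = 0.233676; k2 = (0.948372, -0.119285, -1.011777, 0.360094)
  k3: at (u, v) = (0.547419, 0.994036), (du/dtau, dv/dtau) = (0.949411, -0.106995); Gamma_uuu = 1.217135, Gamma_uuv = 0.401533, Gamma_uvv = 0.261981, Gamma_vuu = -0.555226, Gamma_vuv = -0.660564, Gamma_vvv = 0.237000; k3 = (0.949411, -0.106995, -1.018525, 0.363554)
  k4: at (u, v) = (0.594941, 0.989300), (du/dtau, dv/dtau) = (0.898148, -0.088645); Gamma_uuu = 1.305542, Gamma_uuv = 0.422358, Gamma_uvv = 0.283735, Gamma_vuu = -0.853290, Gamma_vuv = -0.732394, Gamma_vvv = 0.177012; k4 = (0.898148, -0.088645, -0.988117, 0.570311)
  Y <- Y + (h/6)(k1 + 2k2 + 2k3 + k4): u = 0.5949, v = 0.9889, du/dtau = 0.8986, dv/dtau = -0.0895
step 2:
  k1: at (u, v) = (0.594895, 0.988897), (du/dtau, dv/dtau) = (0.898645, -0.089468); Gamma_uuu = 1.305780, Gamma_uuv = 0.422266, Gamma_uvv = 0.283960, Gamma_vuu = -0.853962, Gamma_vuv = -0.732355, Gamma_vvv = 0.176629; k1 = (0.898645, -0.089468, -0.988872, 0.570451)
  k2: at (u, v) = (0.639827, 0.984423), (du/dtau, dv/dtau) = (0.849202, -0.060945); Gamma_uuu = 1.384880, Gamma_uuv = 0.439327, Gamma_uvv = 0.301629, Gamma_vuu = -1.144052, Gamma_vuv = -0.799007, Gamma_vvv = 0.121517; k2 = (0.849202, -0.060945, -0.954343, 0.741869)
  k3: at (u, v) = (0.637355, 0.985849), (du/dtau, dv/dtau) = (0.850928, -0.052375); Gamma_uuu = 1.379795, Gamma_uuv = 0.438718, Gamma_uvv = 0.300035, Gamma_vuu = -1.125027, Gamma_vuv = -0.795376, Gamma_vvv = 0.125830; k3 = (0.850928, -0.052375, -0.960798, 0.743368)
  k4: at (u, v) = (0.679988, 0.983659), (du/dtau, dv/dtau) = (0.802565, -0.015131); Gamma_uuu = 1.449705, Gamma_uuv = 0.453391, Gamma_uvv = 0.313344, Gamma_vuu = -1.400966, Gamma_vuv = -0.857454, Gamma_vvv = 0.077661; k4 = (0.802565, -0.015131, -0.922832, 0.881535)
  Y <- Y + (h/6)(k1 + 2k2 + 2k3 + k4): u = 0.6799, v = 0.9834, du/dtau = 0.8029, dv/dtau = -0.0158
step 3:
  k1: at (u, v) = (0.679920, 0.983376), (du/dtau, dv/dtau) = (0.802946, -0.015760); Gamma_uuu = 1.449779, Gamma_uuv = 0.453292, Gamma_uvv = 0.313487, Gamma_vuu = -1.401230, Gamma_vuv = -0.857335, Gamma_vvv = 0.077404; k1 = (0.802946, -0.015760, -0.923309, 0.881685)
  k2: at (u, v) = (0.720067, 0.982588), (du/dtau, dv/dtau) = (0.756780, 0.028324); Gamma_uuu = 1.511518, Gamma_uuv = 0.465769, Gamma_uvv = 0.323370, Gamma_vuu = -1.662561, Gamma_vuv = -0.914718, Gamma_vvv = 0.035427; k2 = (0.756780, 0.028324, -0.885898, 0.991361)
  k3: at (u, v) = (0.717759, 0.984792), (du/dtau, dv/dtau) = (0.758651, 0.033808); Gamma_uuu = 1.506847, Gamma_uuv = 0.465752, Gamma_uvv = 0.321660, Gamma_vuu = -1.642075, Gamma_vuv = -0.911756, Gamma_vvv = 0.040329; k3 = (0.758651, 0.033808, -0.891526, 0.991822)
  k4: at (u, v) = (0.755785, 0.986757), (du/dtau, dv/dtau) = (0.713793, 0.083422); Gamma_uuu = 1.561685, Gamma_uuv = 0.477307, Gamma_uvv = 0.328166, Gamma_vuu = -1.886515, Gamma_vuv = -0.965864, Gamma_vvv = 0.005516; k4 = (0.713793, 0.083422, -0.854806, 1.076168)
  Y <- Y + (h/6)(k1 + 2k2 + 2k3 + k4): u = 0.7557, v = 0.9866, du/dtau = 0.7141, dv/dtau = 0.0830
step 4:
  k1: at (u, v) = (0.755713, 0.986575), (du/dtau, dv/dtau) = (0.714063, 0.082977); Gamma_uuu = 1.561668, Gamma_uuv = 0.477225, Gamma_uvv = 0.328249, Gamma_vuu = -1.886488, Gamma_vuv = -0.965725, Gamma_vvv = 0.005369; k1 = (0.714063, 0.082977, -0.855084, 1.076296)
  k2: at (u, v) = (0.791416, 0.990724), (du/dtau, dv/dtau) = (0.671309, 0.136791); Gamma_uuu = 1.610416, Gamma_uuv = 0.487987, Gamma_uvv = 0.332028, Gamma_vuu = -2.113744, Gamma_vuv = -1.016541, Gamma_vvv = -0.022942; k2 = (0.671309, 0.136791, -0.821578, 1.139696)
  k3: at (u, v) = (0.789278, 0.993414), (du/dtau, dv/dtau) = (0.672984, 0.139961); Gamma_uuu = 1.606349, Gamma_uuv = 0.488433, Gamma_uvv = 0.330313, Gamma_vuu = -2.092899, Gamma_vuv = -1.014263, Gamma_vvv = -0.017794; k3 = (0.672984, 0.139961, -0.826010, 1.139308)
  k4: at (u, v) = (0.823011, 1.000571), (du/dtau, dv/dtau) = (0.631462, 0.196907); Gamma_uuu = 1.650475, Gamma_uuv = 0.499326, Gamma_uvv = 0.331525, Gamma_vuu = -2.302918, Gamma_vuv = -1.063167, Gamma_vvv = -0.039344; k4 = (0.631462, 0.196907, -0.795143, 1.184187)
  Y <- Y + (h/6)(k1 + 2k2 + 2k3 + k4): u = 0.8229, v = 1.0005, du/dtau = 0.6316, dv/dtau = 0.1966


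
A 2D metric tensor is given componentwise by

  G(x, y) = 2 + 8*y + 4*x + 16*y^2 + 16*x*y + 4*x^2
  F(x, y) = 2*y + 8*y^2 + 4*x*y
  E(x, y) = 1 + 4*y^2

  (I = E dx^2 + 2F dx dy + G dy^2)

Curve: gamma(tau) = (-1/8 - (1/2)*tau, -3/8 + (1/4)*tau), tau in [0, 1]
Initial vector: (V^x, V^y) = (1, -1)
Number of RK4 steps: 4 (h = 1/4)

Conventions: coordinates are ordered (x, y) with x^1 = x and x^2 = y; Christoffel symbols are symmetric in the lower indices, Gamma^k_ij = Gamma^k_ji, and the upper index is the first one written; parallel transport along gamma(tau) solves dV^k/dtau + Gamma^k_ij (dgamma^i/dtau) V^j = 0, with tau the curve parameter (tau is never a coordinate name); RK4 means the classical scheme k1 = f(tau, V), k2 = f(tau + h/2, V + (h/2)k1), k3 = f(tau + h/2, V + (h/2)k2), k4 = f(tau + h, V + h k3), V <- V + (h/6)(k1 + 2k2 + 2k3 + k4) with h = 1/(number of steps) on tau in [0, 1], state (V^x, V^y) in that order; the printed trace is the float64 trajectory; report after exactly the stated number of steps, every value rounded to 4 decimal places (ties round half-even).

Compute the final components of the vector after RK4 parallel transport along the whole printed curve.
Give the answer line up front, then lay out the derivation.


Answer: V^x = 1.1435, V^y = -0.7772

gamma'(tau) = (-1/2, 1/4); f(tau, V)^k = -Gamma^k_ij(gamma(tau)) gamma'^i(tau) V^j; h = 1/4; intermediate values shown to 6 dp
curve data and Christoffel symbols at the stage parameters:
  tau = 0.000000: gamma = (-0.125000, -0.375000), gamma' = (-0.500000, 0.250000); Gamma_xxx = 0.000000, Gamma_xxy = -0.705882, Gamma_xyy = -1.411765, Gamma_yxx = 0.000000, Gamma_yxy = -0.705882, Gamma_yyy = -1.411765
  tau = 0.125000: gamma = (-0.187500, -0.343750), gamma' = (-0.500000, 0.250000); Gamma_xxx = 0.000000, Gamma_xxy = -0.675624, Gamma_xyy = -1.351248, Gamma_yxx = 0.000000, Gamma_yxy = -0.737044, Gamma_yyy = -1.474088
  tau = 0.250000: gamma = (-0.250000, -0.312500), gamma' = (-0.500000, 0.250000); Gamma_xxx = 0.000000, Gamma_xxy = -0.640000, Gamma_xyy = -1.280000, Gamma_yxx = 0.000000, Gamma_yxy = -0.768000, Gamma_yyy = -1.536000
  tau = 0.375000: gamma = (-0.312500, -0.281250), gamma' = (-0.500000, 0.250000); Gamma_xxx = 0.000000, Gamma_xxy = -0.598753, Gamma_xyy = -1.197505, Gamma_yxx = 0.000000, Gamma_yxy = -0.798337, Gamma_yyy = -1.596674
  tau = 0.500000: gamma = (-0.375000, -0.250000), gamma' = (-0.500000, 0.250000); Gamma_xxx = 0.000000, Gamma_xxy = -0.551724, Gamma_xyy = -1.103448, Gamma_yxx = 0.000000, Gamma_yxy = -0.827586, Gamma_yyy = -1.655172
  tau = 0.625000: gamma = (-0.437500, -0.218750), gamma' = (-0.500000, 0.250000); Gamma_xxx = 0.000000, Gamma_xxy = -0.498886, Gamma_xyy = -0.997773, Gamma_yxx = 0.000000, Gamma_yxy = -0.855234, Gamma_yyy = -1.710468
  tau = 0.750000: gamma = (-0.500000, -0.187500), gamma' = (-0.500000, 0.250000); Gamma_xxx = 0.000000, Gamma_xxy = -0.440367, Gamma_xyy = -0.880734, Gamma_yxx = 0.000000, Gamma_yxy = -0.880734, Gamma_yyy = -1.761468
  tau = 0.875000: gamma = (-0.562500, -0.156250), gamma' = (-0.500000, 0.250000); Gamma_xxx = 0.000000, Gamma_xxy = -0.376471, Gamma_xyy = -0.752941, Gamma_yxx = 0.000000, Gamma_yxy = -0.903529, Gamma_yyy = -1.807059
  tau = 1.000000: gamma = (-0.625000, -0.125000), gamma' = (-0.500000, 0.250000); Gamma_xxx = 0.000000, Gamma_xxy = -0.307692, Gamma_xyy = -0.615385, Gamma_yxx = 0.000000, Gamma_yxy = -0.923077, Gamma_yyy = -1.846154
step 0: V^x = 1.0000, V^y = -1.0000
step 1: k1 = (0.176471, 0.176471), k2 = (0.172632, 0.188326), k3 = (0.172551, 0.188237), k4 = (0.166902, 0.200282); V <- V + (h/6)(k1 + 2k2 + 2k3 + k4): V^x = 1.0431, V^y = -0.9529
step 2: k1 = (0.166892, 0.200270), k2 = (0.159258, 0.212344), k3 = (0.159115, 0.212154), k4 = (0.149359, 0.224038); V <- V + (h/6)(k1 + 2k2 + 2k3 + k4): V^x = 1.0828, V^y = -0.8999
step 3: k1 = (0.149349, 0.224024), k2 = (0.137375, 0.235499), k3 = (0.137188, 0.235179), k4 = (0.122981, 0.245962); V <- V + (h/6)(k1 + 2k2 + 2k3 + k4): V^x = 1.1170, V^y = -0.8411
step 4: k1 = (0.122973, 0.245947), k2 = (0.106577, 0.255785), k3 = (0.106384, 0.255322), k4 = (0.087970, 0.263909); V <- V + (h/6)(k1 + 2k2 + 2k3 + k4): V^x = 1.1435, V^y = -0.7772


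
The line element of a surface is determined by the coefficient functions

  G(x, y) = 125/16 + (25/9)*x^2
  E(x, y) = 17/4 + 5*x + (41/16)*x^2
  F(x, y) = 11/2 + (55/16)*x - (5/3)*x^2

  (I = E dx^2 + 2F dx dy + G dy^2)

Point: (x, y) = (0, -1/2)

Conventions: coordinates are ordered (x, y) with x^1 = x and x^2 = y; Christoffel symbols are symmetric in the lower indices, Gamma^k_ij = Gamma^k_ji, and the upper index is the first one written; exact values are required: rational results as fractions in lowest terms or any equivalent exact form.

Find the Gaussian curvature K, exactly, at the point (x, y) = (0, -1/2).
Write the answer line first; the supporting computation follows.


Answer: K = -1600/1701

E = 17/4, F = 11/2, G = 125/16, EG - F^2 = 189/64 at the point
E_x = 5, E_y = 0, F_x = 55/16, F_y = 0, G_x = 0, G_y = 0
E_yy = 0, F_xy = 0, G_xx = 50/9
Brioschi: K = (det M1 - det M2) / (EG - F^2)^2 with the standard first/second-derivative matrices M1, M2.
M1 = [[-E_yy/2 + F_xy - G_xx/2, E_x/2, F_x - E_y/2], [F_y - G_x/2, E, F], [G_y/2, F, G]] = [[-25/9, 5/2, 55/16], [0, 17/4, 11/2], [0, 11/2, 125/16]]; det M1 = -525/64
M2 = [[0, E_y/2, G_x/2], [E_y/2, E, F], [G_x/2, F, G]] = [[0, 0, 0], [0, 17/4, 11/2], [0, 11/2, 125/16]]; det M2 = 0
det M1 - det M2 = -525/64; K = -525/64 / (189/64)^2 = -1600/1701


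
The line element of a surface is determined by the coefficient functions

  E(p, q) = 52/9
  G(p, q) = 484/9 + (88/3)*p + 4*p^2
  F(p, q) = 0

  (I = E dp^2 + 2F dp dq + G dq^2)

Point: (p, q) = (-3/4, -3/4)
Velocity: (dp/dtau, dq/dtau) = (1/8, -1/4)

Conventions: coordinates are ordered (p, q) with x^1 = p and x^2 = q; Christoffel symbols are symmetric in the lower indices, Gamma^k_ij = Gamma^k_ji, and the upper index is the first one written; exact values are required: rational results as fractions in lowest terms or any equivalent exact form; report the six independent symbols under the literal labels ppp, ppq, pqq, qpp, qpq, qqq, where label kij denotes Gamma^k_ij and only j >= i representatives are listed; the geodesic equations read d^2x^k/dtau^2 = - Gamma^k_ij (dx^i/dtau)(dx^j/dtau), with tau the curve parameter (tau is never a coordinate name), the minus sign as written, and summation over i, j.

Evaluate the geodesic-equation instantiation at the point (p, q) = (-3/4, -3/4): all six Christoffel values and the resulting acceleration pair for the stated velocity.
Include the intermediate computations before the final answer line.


E = 52/9, F = 0, G = 1225/36 at the point
E_p = 0, E_q = 0, F_p = 0, F_q = 0, G_p = 70/3, G_q = 0
EG - F^2 = 15925/81;  g^inv = (81/15925) * [[1225/36, 0], [0, 52/9]]
first-kind symbols [ij,l] = (1/2)(d_i g_jl + d_j g_il - d_l g_ij): [pp,p] = E_p/2 = 0, [pp,q] = F_p - E_q/2 = 0, [pq,p] = E_q/2 = 0, [pq,q] = G_p/2 = 35/3, [qq,p] = F_q - G_p/2 = -35/3, [qq,q] = G_q/2 = 0
Gamma^p_ij = (G*[ij,p] - F*[ij,q])/(EG - F^2), Gamma^q_ij = (E*[ij,q] - F*[ij,p])/(EG - F^2)
Gamma_ppp = 0, Gamma_ppq = 0, Gamma_pqq = -105/52, Gamma_qpp = 0, Gamma_qpq = 12/35, Gamma_qqq = 0
d^2p/dtau^2 = -(Gamma_ppp*(1/8)^2 + 2*Gamma_ppq*(1/8)*(-1/4) + Gamma_pqq*(-1/4)^2) = 105/832
d^2q/dtau^2 = -(Gamma_qpp*(1/8)^2 + 2*Gamma_qpq*(1/8)*(-1/4) + Gamma_qqq*(-1/4)^2) = 3/140

Answer: Gamma_ppp = 0, Gamma_ppq = 0, Gamma_pqq = -105/52, Gamma_qpp = 0, Gamma_qpq = 12/35, Gamma_qqq = 0; accelerations (d^2p/dtau^2, d^2q/dtau^2) = (105/832, 3/140)


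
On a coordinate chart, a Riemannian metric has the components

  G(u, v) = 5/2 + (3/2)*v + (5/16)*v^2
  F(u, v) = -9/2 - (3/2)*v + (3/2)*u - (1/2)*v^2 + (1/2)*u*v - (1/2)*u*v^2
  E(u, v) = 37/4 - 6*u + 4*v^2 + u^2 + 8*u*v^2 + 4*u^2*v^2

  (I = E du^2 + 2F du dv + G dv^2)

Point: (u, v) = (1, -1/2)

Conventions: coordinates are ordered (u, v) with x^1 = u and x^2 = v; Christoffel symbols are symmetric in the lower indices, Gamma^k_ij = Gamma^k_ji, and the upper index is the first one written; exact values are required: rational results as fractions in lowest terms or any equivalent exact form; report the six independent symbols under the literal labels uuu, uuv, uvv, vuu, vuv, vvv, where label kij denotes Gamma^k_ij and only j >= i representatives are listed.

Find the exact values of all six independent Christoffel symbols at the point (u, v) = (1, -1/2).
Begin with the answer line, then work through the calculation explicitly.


Answer: Gamma_uuu = 584/175, Gamma_uuv = -3744/1925, Gamma_uvv = 38/175, Gamma_vuu = 1752/175, Gamma_vuv = -512/175, Gamma_vvv = 114/175

E = 33/4, F = -11/4, G = 117/64 at the point
E_u = 0, E_v = -16, F_u = 9/8, F_v = 0, G_u = 0, G_v = 19/16
EG - F^2 = 1925/256;  g^inv = (256/1925) * [[117/64, 11/4], [11/4, 33/4]]
first-kind symbols [ij,l] = (1/2)(d_i g_jl + d_j g_il - d_l g_ij): [uu,u] = E_u/2 = 0, [uu,v] = F_u - E_v/2 = 73/8, [uv,u] = E_v/2 = -8, [uv,v] = G_u/2 = 0, [vv,u] = F_v - G_u/2 = 0, [vv,v] = G_v/2 = 19/32
Gamma^u_ij = (G*[ij,u] - F*[ij,v])/(EG - F^2), Gamma^v_ij = (E*[ij,v] - F*[ij,u])/(EG - F^2)


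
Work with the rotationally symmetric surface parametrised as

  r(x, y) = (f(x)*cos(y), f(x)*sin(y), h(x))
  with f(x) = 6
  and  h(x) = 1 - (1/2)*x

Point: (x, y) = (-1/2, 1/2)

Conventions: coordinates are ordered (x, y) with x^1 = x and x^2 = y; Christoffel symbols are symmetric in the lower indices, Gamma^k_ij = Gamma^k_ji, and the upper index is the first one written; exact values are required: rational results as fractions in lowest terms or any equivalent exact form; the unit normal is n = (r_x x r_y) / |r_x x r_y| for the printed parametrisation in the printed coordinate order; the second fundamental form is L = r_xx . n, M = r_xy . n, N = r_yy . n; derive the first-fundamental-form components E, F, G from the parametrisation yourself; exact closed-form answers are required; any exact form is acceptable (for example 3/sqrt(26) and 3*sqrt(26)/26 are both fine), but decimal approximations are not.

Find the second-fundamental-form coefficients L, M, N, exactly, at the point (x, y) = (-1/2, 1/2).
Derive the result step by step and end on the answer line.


f = 6, f' = 0, f'' = 0, h' = -1/2, h'' = 0
E = 1/4, F = 0, G = 36; answer radicand W^2 = 1/4
unnormalised second-form numerators: l = 0, m = 0, n = -3; L = l/sqrt(1/4), and similarly M = m/sqrt(W^2), N = n/sqrt(W^2)

Answer: L = 0, M = 0, N = -6


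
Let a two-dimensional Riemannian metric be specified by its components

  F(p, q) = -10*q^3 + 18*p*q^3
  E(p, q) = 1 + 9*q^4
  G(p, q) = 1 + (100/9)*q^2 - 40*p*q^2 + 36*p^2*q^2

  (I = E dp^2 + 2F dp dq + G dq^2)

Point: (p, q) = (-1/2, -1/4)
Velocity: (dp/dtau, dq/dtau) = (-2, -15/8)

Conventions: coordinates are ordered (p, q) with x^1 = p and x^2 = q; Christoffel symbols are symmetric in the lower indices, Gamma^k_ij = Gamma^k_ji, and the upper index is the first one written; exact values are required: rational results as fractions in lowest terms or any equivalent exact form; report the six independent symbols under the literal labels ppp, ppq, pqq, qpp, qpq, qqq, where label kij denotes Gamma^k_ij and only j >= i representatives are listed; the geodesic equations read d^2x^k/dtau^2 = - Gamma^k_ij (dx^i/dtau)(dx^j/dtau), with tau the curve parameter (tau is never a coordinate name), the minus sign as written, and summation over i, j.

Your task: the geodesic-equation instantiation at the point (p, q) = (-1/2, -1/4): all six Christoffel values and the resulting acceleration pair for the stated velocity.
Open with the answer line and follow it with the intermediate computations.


Answer: Gamma_ppp = 0, Gamma_ppq = -648/8161, Gamma_pqq = -2736/8161, Gamma_qpp = 0, Gamma_qpq = -5472/8161, Gamma_qqq = -23104/8161; accelerations (d^2p/dtau^2, d^2q/dtau^2) = (57915/32644, 122265/8161)

E = 265/256, F = 19/64, G = 505/144 at the point
E_p = 0, E_q = -9/16, F_p = -9/32, F_q = -57/16, G_p = -19/4, G_q = -361/18
EG - F^2 = 8161/2304;  g^inv = (2304/8161) * [[505/144, -19/64], [-19/64, 265/256]]
first-kind symbols [ij,l] = (1/2)(d_i g_jl + d_j g_il - d_l g_ij): [pp,p] = E_p/2 = 0, [pp,q] = F_p - E_q/2 = 0, [pq,p] = E_q/2 = -9/32, [pq,q] = G_p/2 = -19/8, [qq,p] = F_q - G_p/2 = -19/16, [qq,q] = G_q/2 = -361/36
Gamma^p_ij = (G*[ij,p] - F*[ij,q])/(EG - F^2), Gamma^q_ij = (E*[ij,q] - F*[ij,p])/(EG - F^2)
Gamma_ppp = 0, Gamma_ppq = -648/8161, Gamma_pqq = -2736/8161, Gamma_qpp = 0, Gamma_qpq = -5472/8161, Gamma_qqq = -23104/8161
d^2p/dtau^2 = -(Gamma_ppp*(-2)^2 + 2*Gamma_ppq*(-2)*(-15/8) + Gamma_pqq*(-15/8)^2) = 57915/32644
d^2q/dtau^2 = -(Gamma_qpp*(-2)^2 + 2*Gamma_qpq*(-2)*(-15/8) + Gamma_qqq*(-15/8)^2) = 122265/8161


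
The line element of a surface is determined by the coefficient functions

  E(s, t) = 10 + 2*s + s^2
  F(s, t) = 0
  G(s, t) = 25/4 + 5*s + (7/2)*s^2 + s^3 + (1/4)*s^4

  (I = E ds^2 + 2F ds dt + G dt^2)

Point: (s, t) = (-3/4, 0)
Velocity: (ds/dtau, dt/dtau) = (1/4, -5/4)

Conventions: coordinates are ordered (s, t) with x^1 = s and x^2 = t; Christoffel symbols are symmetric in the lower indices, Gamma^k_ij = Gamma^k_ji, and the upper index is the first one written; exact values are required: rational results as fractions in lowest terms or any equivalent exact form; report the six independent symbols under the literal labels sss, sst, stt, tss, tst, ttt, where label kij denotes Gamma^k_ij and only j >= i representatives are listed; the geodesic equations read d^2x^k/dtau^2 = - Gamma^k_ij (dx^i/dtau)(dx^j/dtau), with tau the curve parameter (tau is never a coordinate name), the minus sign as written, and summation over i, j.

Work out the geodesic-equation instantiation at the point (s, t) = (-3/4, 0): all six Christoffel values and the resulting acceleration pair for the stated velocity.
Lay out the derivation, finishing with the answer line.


E = 145/16, F = 0, G = 4225/1024 at the point
E_s = 1/2, E_t = 0, F_s = 0, F_t = 0, G_s = 65/64, G_t = 0
EG - F^2 = 612625/16384;  g^inv = (16384/612625) * [[4225/1024, 0], [0, 145/16]]
first-kind symbols [ij,l] = (1/2)(d_i g_jl + d_j g_il - d_l g_ij): [ss,s] = E_s/2 = 1/4, [ss,t] = F_s - E_t/2 = 0, [st,s] = E_t/2 = 0, [st,t] = G_s/2 = 65/128, [tt,s] = F_t - G_s/2 = -65/128, [tt,t] = G_t/2 = 0
Gamma^s_ij = (G*[ij,s] - F*[ij,t])/(EG - F^2), Gamma^t_ij = (E*[ij,t] - F*[ij,s])/(EG - F^2)
Gamma_sss = 4/145, Gamma_sst = 0, Gamma_stt = -13/232, Gamma_tss = 0, Gamma_tst = 8/65, Gamma_ttt = 0
d^2s/dtau^2 = -(Gamma_sss*(1/4)^2 + 2*Gamma_sst*(1/4)*(-5/4) + Gamma_stt*(-5/4)^2) = 1593/18560
d^2t/dtau^2 = -(Gamma_tss*(1/4)^2 + 2*Gamma_tst*(1/4)*(-5/4) + Gamma_ttt*(-5/4)^2) = 1/13

Answer: Gamma_sss = 4/145, Gamma_sst = 0, Gamma_stt = -13/232, Gamma_tss = 0, Gamma_tst = 8/65, Gamma_ttt = 0; accelerations (d^2s/dtau^2, d^2t/dtau^2) = (1593/18560, 1/13)


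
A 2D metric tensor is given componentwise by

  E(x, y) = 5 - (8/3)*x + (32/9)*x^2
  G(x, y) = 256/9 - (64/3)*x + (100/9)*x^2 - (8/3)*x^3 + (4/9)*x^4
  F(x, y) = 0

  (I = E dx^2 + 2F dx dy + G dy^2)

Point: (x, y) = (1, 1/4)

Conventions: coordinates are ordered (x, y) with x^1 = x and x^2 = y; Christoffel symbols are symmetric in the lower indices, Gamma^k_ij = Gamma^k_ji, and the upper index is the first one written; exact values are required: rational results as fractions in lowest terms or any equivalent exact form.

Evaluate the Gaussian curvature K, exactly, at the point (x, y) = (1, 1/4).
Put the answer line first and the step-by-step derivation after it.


Answer: K = -189/2809

E = 53/9, F = 0, G = 16, EG - F^2 = 848/9 at the point
E_x = 40/9, E_y = 0, F_x = 0, F_y = 0, G_x = -16/3, G_y = 0
E_yy = 0, F_xy = 0, G_xx = 104/9
Brioschi: K = (det M1 - det M2) / (EG - F^2)^2 with the standard first/second-derivative matrices M1, M2.
M1 = [[-E_yy/2 + F_xy - G_xx/2, E_x/2, F_x - E_y/2], [F_y - G_x/2, E, F], [G_y/2, F, G]] = [[-52/9, 20/9, 0], [8/3, 53/9, 0], [0, 0, 16]]; det M1 = -51776/81
M2 = [[0, E_y/2, G_x/2], [E_y/2, E, F], [G_x/2, F, G]] = [[0, 0, -8/3], [0, 53/9, 0], [-8/3, 0, 16]]; det M2 = -3392/81
det M1 - det M2 = -1792/3; K = -1792/3 / (848/9)^2 = -189/2809


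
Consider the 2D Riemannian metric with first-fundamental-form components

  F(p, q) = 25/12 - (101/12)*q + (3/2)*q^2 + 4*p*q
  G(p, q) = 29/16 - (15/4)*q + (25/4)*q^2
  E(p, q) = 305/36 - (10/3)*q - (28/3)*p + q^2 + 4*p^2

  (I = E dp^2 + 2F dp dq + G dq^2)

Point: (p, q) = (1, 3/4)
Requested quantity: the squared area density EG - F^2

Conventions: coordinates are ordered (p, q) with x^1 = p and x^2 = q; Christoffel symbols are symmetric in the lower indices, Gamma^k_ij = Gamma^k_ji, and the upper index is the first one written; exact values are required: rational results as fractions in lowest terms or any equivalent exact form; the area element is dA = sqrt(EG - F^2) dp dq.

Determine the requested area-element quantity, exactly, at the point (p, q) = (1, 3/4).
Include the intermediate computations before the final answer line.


E = 173/144, F = -37/96, G = 161/64; EG - F^2 = 2207/768

Answer: EG - F^2 = 2207/768


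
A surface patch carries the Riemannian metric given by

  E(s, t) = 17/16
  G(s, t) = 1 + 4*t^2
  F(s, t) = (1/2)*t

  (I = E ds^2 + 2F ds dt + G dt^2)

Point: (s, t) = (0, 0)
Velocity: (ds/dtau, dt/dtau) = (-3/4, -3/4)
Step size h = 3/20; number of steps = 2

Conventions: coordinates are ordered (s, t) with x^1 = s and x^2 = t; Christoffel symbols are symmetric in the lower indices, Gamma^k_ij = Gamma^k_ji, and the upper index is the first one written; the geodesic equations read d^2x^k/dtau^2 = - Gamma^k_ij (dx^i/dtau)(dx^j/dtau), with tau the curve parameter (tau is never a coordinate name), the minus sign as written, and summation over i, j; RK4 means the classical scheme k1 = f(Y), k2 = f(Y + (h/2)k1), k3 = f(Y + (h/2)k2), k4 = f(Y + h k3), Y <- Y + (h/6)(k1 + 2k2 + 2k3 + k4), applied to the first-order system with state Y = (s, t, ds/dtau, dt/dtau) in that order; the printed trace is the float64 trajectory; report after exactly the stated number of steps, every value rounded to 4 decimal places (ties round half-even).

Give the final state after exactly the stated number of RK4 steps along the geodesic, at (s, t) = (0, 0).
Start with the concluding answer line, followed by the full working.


Answer: s = -0.2362, t = -0.2186, ds/dtau = -0.8210, dt/dtau = -0.6904

f(Y) = (ds/dtau, dt/dtau, -Gamma^s_ij Y'^i Y'^j, -Gamma^t_ij Y'^i Y'^j) with the Gammas evaluated at the stage position; h = 0.150000; intermediate values shown to 6 dp
step 0: s = 0.0000, t = 0.0000, ds/dtau = -0.7500, dt/dtau = -0.7500
step 1:
  k1: at (s, t) = (0.000000, 0.000000), (ds/dtau, dt/dtau) = (-0.750000, -0.750000); Gamma_sss = 0.000000, Gamma_sst = 0.000000, Gamma_stt = 0.470588, Gamma_tss = 0.000000, Gamma_tst = 0.000000, Gamma_ttt = 0.000000; k1 = (-0.750000, -0.750000, -0.264706, 0.000000)
  k2: at (s, t) = (-0.056250, -0.056250), (ds/dtau, dt/dtau) = (-0.769853, -0.750000); Gamma_sss = 0.000000, Gamma_sst = 0.000000, Gamma_stt = 0.465049, Gamma_tss = 0.000000, Gamma_tst = 0.000000, Gamma_ttt = -0.209272; k2 = (-0.769853, -0.750000, -0.261590, 0.117715)
  k3: at (s, t) = (-0.057739, -0.056250), (ds/dtau, dt/dtau) = (-0.769619, -0.741171); Gamma_sss = 0.000000, Gamma_sst = 0.000000, Gamma_stt = 0.465049, Gamma_tss = 0.000000, Gamma_tst = 0.000000, Gamma_ttt = -0.209272; k3 = (-0.769619, -0.741171, -0.255467, 0.114960)
  k4: at (s, t) = (-0.115443, -0.111176), (ds/dtau, dt/dtau) = (-0.788320, -0.732756); Gamma_sss = 0.000000, Gamma_sst = 0.000000, Gamma_stt = 0.449664, Gamma_tss = 0.000000, Gamma_tst = 0.000000, Gamma_ttt = -0.399934; k4 = (-0.788320, -0.732756, -0.241439, 0.214737)
  Y <- Y + (h/6)(k1 + 2k2 + 2k3 + k4): s = -0.1154, t = -0.1116, ds/dtau = -0.7885, dt/dtau = -0.7330
step 2:
  k1: at (s, t) = (-0.115432, -0.111627), (ds/dtau, dt/dtau) = (-0.788506, -0.732998); Gamma_sss = 0.000000, Gamma_sst = 0.000000, Gamma_stt = 0.449502, Gamma_tss = 0.000000, Gamma_tst = 0.000000, Gamma_ttt = -0.401414; k1 = (-0.788506, -0.732998, -0.241511, 0.215674)
  k2: at (s, t) = (-0.174570, -0.166602), (ds/dtau, dt/dtau) = (-0.806620, -0.716822); Gamma_sss = 0.000000, Gamma_sst = 0.000000, Gamma_stt = 0.426067, Gamma_tss = 0.000000, Gamma_tst = 0.000000, Gamma_ttt = -0.567869; k2 = (-0.806620, -0.716822, -0.218928, 0.291791)
  k3: at (s, t) = (-0.175928, -0.165389), (ds/dtau, dt/dtau) = (-0.804926, -0.711113); Gamma_sss = 0.000000, Gamma_sst = 0.000000, Gamma_stt = 0.426652, Gamma_tss = 0.000000, Gamma_tst = 0.000000, Gamma_ttt = -0.564509; k3 = (-0.804926, -0.711113, -0.215751, 0.285462)
  k4: at (s, t) = (-0.236171, -0.218294), (ds/dtau, dt/dtau) = (-0.820869, -0.690178); Gamma_sss = 0.000000, Gamma_sst = 0.000000, Gamma_stt = 0.399007, Gamma_tss = 0.000000, Gamma_tst = 0.000000, Gamma_ttt = -0.696809; k4 = (-0.820869, -0.690178, -0.190066, 0.331922)
  Y <- Y + (h/6)(k1 + 2k2 + 2k3 + k4): s = -0.2362, t = -0.2186, ds/dtau = -0.8210, dt/dtau = -0.6904


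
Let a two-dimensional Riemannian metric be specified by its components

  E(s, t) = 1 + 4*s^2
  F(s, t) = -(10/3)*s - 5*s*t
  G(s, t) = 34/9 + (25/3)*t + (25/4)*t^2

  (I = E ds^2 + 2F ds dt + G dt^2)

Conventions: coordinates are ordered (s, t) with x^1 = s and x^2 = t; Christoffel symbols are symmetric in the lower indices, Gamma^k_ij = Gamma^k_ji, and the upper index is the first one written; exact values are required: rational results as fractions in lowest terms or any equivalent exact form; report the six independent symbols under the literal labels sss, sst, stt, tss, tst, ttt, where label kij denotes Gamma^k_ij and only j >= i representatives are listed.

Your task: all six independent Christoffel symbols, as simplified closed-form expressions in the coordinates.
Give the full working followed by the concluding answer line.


E = 1 + 4*s^2; F = -(10/3)*s - 5*s*t; G = 34/9 + (25/3)*t + (25/4)*t^2
Gamma^k_ij = (1/2) g^{kl} (d_i g_jl + d_j g_il - d_l g_ij), with g^inv = (1/(EG-F^2)) [[G, -F], [-F, E]]
first partials: E_s = 8*s, E_t = 0, F_s = -10/3 - 5*t, F_t = -5*s, G_s = 0, G_t = 25/3 + (25/2)*t
D = EG - F^2 = 34/9 + (25/3)*t + (25/4)*t^2 + 4*s^2
expanded: Gamma^s_ss = (G E_s - 2F F_s + F E_t)/(2D), Gamma^s_st = (G E_t - F G_s)/(2D), Gamma^s_tt = (2G F_t - G G_s - F G_t)/(2D), Gamma^t_ss = (2E F_s - E E_t - F E_s)/(2D), Gamma^t_st = (E G_s - F E_t)/(2D), Gamma^t_tt = (E G_t - 2F F_t + F G_s)/(2D); substitute and cancel common factors

Answer: Gamma_sss = 144*s/(144*s^2 + 225*t^2 + 300*t + 136), Gamma_sst = 0, Gamma_stt = -180*s/(144*s^2 + 225*t^2 + 300*t + 136), Gamma_tss = (-180*t - 120)/(144*s^2 + 225*t^2 + 300*t + 136), Gamma_tst = 0, Gamma_ttt = (225*t + 150)/(144*s^2 + 225*t^2 + 300*t + 136)
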